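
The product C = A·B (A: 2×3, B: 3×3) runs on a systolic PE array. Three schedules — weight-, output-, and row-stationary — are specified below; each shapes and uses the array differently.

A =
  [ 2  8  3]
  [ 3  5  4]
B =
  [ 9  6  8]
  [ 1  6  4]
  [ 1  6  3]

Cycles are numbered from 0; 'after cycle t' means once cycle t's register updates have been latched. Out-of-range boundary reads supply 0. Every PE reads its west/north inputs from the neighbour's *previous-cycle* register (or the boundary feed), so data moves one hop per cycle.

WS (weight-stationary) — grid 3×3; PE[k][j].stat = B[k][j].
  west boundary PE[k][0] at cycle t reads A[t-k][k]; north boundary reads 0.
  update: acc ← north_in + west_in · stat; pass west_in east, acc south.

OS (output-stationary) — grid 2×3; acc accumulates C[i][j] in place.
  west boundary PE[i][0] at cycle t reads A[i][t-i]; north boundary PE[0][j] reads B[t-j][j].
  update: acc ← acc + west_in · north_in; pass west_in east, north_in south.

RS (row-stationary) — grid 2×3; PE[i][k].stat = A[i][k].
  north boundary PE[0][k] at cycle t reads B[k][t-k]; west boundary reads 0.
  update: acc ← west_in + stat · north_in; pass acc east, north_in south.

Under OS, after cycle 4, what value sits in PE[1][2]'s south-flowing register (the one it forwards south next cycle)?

OS 2×3: PE[1][2] cycle-by-cycle (with neighbour feeds):
  @0  [0,2]  acc 0  |  →0  ↓0
  @0  [1,1]  acc 0  |  →0  ↓0
  @0  [1,2]  acc 0  |  →0  ↓0
  @1  [0,2]  acc 0  |  →0  ↓0
  @1  [1,1]  acc 0  |  →0  ↓0
  @1  [1,2]  acc 0  |  →0  ↓0
  @2  [0,2]  acc 16  |  →2  ↓8
  @2  [1,1]  acc 18  |  →3  ↓6
  @2  [1,2]  acc 0  |  →0  ↓0
  @3  [0,2]  acc 48  |  →8  ↓4
  @3  [1,1]  acc 48  |  →5  ↓6
  @3  [1,2]  acc 24  |  →3  ↓8
  @4  [0,2]  acc 57  |  →3  ↓3
  @4  [1,1]  acc 72  |  →4  ↓6
  @4  [1,2]  acc 44  |  →5  ↓4

register = 4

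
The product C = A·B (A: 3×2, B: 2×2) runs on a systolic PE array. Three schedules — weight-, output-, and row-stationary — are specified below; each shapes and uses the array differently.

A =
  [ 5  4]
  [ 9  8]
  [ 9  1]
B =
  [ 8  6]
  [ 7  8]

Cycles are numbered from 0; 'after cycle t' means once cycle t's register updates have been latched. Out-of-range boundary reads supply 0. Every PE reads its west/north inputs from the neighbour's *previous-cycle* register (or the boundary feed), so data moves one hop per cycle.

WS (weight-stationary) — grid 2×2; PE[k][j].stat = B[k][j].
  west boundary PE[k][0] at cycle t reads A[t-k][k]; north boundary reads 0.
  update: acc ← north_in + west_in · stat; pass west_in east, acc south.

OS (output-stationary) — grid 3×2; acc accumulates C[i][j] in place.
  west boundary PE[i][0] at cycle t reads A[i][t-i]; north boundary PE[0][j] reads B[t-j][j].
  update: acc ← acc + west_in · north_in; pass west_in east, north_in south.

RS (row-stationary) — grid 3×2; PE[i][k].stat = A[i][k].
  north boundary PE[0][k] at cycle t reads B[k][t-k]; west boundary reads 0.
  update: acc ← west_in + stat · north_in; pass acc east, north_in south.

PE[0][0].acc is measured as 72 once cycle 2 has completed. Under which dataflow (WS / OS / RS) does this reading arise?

Under WS (2×2), PE[0][0]:
  0: (0,0).acc=40  regs=<5,40>
  1: (0,0).acc=72  regs=<9,72>
  2: (0,0).acc=72  regs=<9,72>
Under OS (3×2), PE[0][0]:
  0: (0,0).acc=40  regs=<5,8>
  1: (0,0).acc=68  regs=<4,7>
  2: (0,0).acc=68  regs=<0,0>
Under RS (3×2), PE[0][0]:
  0: (0,0).acc=40  regs=<40,8>
  1: (0,0).acc=30  regs=<30,6>
  2: (0,0).acc=0  regs=<0,0>

dataflow = WS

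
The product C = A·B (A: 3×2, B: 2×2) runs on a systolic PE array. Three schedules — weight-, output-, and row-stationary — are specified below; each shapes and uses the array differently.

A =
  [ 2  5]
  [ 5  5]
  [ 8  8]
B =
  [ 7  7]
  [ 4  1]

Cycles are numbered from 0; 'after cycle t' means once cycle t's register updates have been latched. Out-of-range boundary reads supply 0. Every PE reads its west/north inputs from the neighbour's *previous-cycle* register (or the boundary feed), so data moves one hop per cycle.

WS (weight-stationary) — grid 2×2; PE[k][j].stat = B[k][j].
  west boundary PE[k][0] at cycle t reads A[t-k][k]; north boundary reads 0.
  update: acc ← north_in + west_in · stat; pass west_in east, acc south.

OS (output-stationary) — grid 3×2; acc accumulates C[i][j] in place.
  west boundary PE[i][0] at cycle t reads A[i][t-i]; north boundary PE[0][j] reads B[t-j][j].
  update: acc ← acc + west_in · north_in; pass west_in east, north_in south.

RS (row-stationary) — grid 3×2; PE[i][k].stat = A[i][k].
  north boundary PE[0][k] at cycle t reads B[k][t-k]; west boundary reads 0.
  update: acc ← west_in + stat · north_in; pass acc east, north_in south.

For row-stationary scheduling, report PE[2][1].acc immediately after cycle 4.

RS (3×2). Following PE[2][1] plus its west/north inputs:
  c0 r1c1: 0 / 0 / 0
  c0 r2c0: 0 / 0 / 0
  c0 r2c1: 0 / 0 / 0
  c1 r1c1: 0 / 0 / 0
  c1 r2c0: 0 / 0 / 0
  c1 r2c1: 0 / 0 / 0
  c2 r1c1: 55 / 55 / 4
  c2 r2c0: 56 / 56 / 7
  c2 r2c1: 0 / 0 / 0
  c3 r1c1: 40 / 40 / 1
  c3 r2c0: 56 / 56 / 7
  c3 r2c1: 88 / 88 / 4
  c4 r1c1: 0 / 0 / 0
  c4 r2c0: 0 / 0 / 0
  c4 r2c1: 64 / 64 / 1

PE[2][1].acc = 64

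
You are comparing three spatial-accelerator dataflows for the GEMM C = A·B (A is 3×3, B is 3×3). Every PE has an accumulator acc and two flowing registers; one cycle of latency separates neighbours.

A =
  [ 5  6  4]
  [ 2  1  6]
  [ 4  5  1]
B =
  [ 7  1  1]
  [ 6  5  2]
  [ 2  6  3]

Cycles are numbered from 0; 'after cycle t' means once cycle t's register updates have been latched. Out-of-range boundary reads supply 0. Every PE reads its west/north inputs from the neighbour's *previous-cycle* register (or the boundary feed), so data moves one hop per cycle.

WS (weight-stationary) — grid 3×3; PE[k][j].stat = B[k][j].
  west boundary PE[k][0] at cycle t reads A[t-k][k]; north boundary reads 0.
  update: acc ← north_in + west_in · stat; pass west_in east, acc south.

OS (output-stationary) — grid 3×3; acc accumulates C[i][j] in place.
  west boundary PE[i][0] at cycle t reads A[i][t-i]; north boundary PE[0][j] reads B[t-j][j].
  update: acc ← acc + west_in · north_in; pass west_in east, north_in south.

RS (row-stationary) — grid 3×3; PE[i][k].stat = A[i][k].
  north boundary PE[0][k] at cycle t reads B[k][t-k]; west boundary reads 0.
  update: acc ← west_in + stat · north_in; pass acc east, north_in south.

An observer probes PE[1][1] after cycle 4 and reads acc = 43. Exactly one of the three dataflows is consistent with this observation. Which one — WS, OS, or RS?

WS (3×3 grid), PE[1][1]:
  [0] (1,1) acc=0 (h:0 v:0)
  [1] (1,1) acc=0 (h:0 v:0)
  [2] (1,1) acc=35 (h:6 v:35)
  [3] (1,1) acc=7 (h:1 v:7)
  [4] (1,1) acc=29 (h:5 v:29)
OS (3×3 grid), PE[1][1]:
  [0] (1,1) acc=0 (h:0 v:0)
  [1] (1,1) acc=0 (h:0 v:0)
  [2] (1,1) acc=2 (h:2 v:1)
  [3] (1,1) acc=7 (h:1 v:5)
  [4] (1,1) acc=43 (h:6 v:6)
RS (3×3 grid), PE[1][1]:
  [0] (1,1) acc=0 (h:0 v:0)
  [1] (1,1) acc=0 (h:0 v:0)
  [2] (1,1) acc=20 (h:20 v:6)
  [3] (1,1) acc=7 (h:7 v:5)
  [4] (1,1) acc=4 (h:4 v:2)

dataflow = OS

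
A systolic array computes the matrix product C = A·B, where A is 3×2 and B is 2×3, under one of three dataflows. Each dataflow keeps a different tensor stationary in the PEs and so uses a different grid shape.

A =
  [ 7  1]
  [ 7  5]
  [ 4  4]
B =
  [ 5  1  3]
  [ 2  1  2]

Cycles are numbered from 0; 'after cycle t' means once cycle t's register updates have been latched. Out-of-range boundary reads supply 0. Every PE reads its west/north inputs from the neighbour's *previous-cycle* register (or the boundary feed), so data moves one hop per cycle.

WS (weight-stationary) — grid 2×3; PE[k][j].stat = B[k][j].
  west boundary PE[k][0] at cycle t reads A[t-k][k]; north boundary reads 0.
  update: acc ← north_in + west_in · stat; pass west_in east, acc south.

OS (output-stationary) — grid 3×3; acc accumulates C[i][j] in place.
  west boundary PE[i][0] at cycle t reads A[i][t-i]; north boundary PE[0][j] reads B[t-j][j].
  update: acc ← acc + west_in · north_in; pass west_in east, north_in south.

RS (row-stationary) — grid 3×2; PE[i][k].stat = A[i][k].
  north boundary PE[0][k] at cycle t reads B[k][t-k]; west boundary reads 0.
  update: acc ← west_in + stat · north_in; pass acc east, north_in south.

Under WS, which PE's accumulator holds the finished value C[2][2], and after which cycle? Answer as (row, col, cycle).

(row, col, cycle) = (1, 2, 5)

WS — PE[1][2] is where C[2][2] collects:
  step 0 · PE1,2: acc=0; fwd→0 fwd↓0
  step 1 · PE1,2: acc=0; fwd→0 fwd↓0
  step 2 · PE1,2: acc=0; fwd→0 fwd↓0
  step 3 · PE1,2: acc=23; fwd→1 fwd↓23
  step 4 · PE1,2: acc=31; fwd→5 fwd↓31
  step 5 · PE1,2: acc=20; fwd→4 fwd↓20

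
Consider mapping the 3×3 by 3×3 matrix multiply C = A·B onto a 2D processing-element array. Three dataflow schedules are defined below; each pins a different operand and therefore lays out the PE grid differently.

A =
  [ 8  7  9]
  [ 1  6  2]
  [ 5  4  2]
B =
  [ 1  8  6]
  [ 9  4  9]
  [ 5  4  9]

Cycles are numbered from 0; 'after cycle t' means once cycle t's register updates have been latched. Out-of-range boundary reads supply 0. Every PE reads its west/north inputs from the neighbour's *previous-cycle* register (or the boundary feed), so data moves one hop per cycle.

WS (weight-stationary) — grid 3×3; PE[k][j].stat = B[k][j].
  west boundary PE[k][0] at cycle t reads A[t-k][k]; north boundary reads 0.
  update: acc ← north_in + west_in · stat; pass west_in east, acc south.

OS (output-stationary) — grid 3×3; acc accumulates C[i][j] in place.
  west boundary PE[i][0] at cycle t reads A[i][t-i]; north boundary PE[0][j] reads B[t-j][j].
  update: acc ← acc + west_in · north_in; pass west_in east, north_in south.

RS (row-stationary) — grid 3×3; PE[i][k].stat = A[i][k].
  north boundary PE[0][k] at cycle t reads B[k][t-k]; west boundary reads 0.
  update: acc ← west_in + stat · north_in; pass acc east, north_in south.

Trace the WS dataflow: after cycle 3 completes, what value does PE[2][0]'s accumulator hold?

PE[2][0].acc = 65

WS 3×3: PE[2][0] cycle-by-cycle (with neighbour feeds):
  0: (1,0).acc=0  regs=<0,0>
  0: (2,0).acc=0  regs=<0,0>
  1: (1,0).acc=71  regs=<7,71>
  1: (2,0).acc=0  regs=<0,0>
  2: (1,0).acc=55  regs=<6,55>
  2: (2,0).acc=116  regs=<9,116>
  3: (1,0).acc=41  regs=<4,41>
  3: (2,0).acc=65  regs=<2,65>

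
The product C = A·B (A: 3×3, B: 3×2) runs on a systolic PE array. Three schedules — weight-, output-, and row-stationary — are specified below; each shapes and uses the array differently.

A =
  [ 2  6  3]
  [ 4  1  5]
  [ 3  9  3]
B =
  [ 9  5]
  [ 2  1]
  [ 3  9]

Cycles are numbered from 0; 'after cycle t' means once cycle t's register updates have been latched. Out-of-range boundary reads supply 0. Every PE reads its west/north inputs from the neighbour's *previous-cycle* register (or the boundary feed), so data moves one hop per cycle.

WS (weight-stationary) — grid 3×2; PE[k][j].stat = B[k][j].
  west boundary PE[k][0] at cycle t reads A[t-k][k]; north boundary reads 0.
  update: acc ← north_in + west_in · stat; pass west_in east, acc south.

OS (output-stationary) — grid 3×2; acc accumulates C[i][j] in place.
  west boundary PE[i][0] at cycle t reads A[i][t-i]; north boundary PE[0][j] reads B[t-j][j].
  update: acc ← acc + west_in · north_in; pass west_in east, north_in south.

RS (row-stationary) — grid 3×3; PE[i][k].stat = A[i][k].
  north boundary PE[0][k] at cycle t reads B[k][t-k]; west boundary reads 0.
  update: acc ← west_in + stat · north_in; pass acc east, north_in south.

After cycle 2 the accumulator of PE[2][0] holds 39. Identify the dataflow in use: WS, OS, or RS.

dataflow = WS

WS [3×2] PE[2][0] across cycles:
  t=0 PE[2][0]: acc=0 h=0 v=0
  t=1 PE[2][0]: acc=0 h=0 v=0
  t=2 PE[2][0]: acc=39 h=3 v=39
OS [3×2] PE[2][0] across cycles:
  t=0 PE[2][0]: acc=0 h=0 v=0
  t=1 PE[2][0]: acc=0 h=0 v=0
  t=2 PE[2][0]: acc=27 h=3 v=9
RS [3×3] PE[2][0] across cycles:
  t=0 PE[2][0]: acc=0 h=0 v=0
  t=1 PE[2][0]: acc=0 h=0 v=0
  t=2 PE[2][0]: acc=27 h=27 v=9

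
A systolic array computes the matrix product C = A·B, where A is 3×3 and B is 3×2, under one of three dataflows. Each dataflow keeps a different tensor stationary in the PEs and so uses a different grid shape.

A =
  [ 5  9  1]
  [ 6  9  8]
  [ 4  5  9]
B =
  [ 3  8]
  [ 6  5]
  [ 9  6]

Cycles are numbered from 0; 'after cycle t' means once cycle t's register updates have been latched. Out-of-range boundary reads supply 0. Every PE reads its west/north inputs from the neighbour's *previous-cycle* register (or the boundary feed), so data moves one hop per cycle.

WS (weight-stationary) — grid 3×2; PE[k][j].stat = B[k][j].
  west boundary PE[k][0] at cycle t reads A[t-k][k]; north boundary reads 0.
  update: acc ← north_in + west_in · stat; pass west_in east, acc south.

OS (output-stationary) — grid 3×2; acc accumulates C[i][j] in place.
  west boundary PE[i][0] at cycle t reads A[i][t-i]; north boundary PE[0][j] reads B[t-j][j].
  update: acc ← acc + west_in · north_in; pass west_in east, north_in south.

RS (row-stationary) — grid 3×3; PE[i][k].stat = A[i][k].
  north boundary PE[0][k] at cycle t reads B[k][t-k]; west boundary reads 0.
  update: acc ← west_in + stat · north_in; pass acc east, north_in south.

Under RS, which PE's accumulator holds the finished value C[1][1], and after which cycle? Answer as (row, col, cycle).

(row, col, cycle) = (1, 2, 4)

RS — PE[1][2] is where C[1][1] collects:
  c0 r1c2: 0 / 0 / 0
  c1 r1c2: 0 / 0 / 0
  c2 r1c2: 0 / 0 / 0
  c3 r1c2: 144 / 144 / 9
  c4 r1c2: 141 / 141 / 6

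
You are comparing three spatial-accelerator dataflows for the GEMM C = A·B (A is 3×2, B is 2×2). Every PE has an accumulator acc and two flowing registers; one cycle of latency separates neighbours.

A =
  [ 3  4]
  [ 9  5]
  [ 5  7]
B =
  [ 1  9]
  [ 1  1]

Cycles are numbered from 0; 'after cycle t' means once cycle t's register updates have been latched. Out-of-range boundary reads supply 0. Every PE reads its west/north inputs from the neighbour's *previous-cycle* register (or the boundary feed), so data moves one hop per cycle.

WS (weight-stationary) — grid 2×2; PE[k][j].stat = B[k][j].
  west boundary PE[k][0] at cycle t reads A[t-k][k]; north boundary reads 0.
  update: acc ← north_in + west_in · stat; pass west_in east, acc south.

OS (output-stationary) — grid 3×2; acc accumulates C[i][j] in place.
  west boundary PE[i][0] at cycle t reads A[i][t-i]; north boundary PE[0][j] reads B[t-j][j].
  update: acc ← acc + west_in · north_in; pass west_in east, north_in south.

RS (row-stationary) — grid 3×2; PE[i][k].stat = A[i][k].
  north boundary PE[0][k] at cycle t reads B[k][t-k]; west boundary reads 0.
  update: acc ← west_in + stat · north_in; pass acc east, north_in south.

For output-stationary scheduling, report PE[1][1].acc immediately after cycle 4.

Tracing OS — 3×2 array, target PE[1][1]:
  after 0 — PE[0][1] acc=0, pass-E 0, pass-S 0
  after 0 — PE[1][0] acc=0, pass-E 0, pass-S 0
  after 0 — PE[1][1] acc=0, pass-E 0, pass-S 0
  after 1 — PE[0][1] acc=27, pass-E 3, pass-S 9
  after 1 — PE[1][0] acc=9, pass-E 9, pass-S 1
  after 1 — PE[1][1] acc=0, pass-E 0, pass-S 0
  after 2 — PE[0][1] acc=31, pass-E 4, pass-S 1
  after 2 — PE[1][0] acc=14, pass-E 5, pass-S 1
  after 2 — PE[1][1] acc=81, pass-E 9, pass-S 9
  after 3 — PE[0][1] acc=31, pass-E 0, pass-S 0
  after 3 — PE[1][0] acc=14, pass-E 0, pass-S 0
  after 3 — PE[1][1] acc=86, pass-E 5, pass-S 1
  after 4 — PE[0][1] acc=31, pass-E 0, pass-S 0
  after 4 — PE[1][0] acc=14, pass-E 0, pass-S 0
  after 4 — PE[1][1] acc=86, pass-E 0, pass-S 0

PE[1][1].acc = 86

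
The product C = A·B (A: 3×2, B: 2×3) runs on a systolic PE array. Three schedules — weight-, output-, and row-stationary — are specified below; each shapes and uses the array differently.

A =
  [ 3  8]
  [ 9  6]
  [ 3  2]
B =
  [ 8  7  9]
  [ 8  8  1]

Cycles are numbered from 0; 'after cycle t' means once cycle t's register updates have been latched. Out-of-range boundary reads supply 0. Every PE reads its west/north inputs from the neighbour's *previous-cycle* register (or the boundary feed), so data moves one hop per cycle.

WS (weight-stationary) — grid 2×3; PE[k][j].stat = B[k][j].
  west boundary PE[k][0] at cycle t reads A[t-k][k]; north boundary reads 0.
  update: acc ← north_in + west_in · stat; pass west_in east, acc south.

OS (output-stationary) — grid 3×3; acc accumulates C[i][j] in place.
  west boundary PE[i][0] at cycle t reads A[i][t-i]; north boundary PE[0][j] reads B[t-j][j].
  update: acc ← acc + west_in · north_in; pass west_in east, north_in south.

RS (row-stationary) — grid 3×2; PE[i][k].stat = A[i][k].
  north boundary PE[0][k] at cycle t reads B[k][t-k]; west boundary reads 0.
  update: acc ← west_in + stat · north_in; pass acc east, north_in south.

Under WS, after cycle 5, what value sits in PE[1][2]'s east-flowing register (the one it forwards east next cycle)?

register = 2

WS 2×3: PE[1][2] cycle-by-cycle (with neighbour feeds):
  step 0 · PE0,2: acc=0; fwd→0 fwd↓0
  step 0 · PE1,1: acc=0; fwd→0 fwd↓0
  step 0 · PE1,2: acc=0; fwd→0 fwd↓0
  step 1 · PE0,2: acc=0; fwd→0 fwd↓0
  step 1 · PE1,1: acc=0; fwd→0 fwd↓0
  step 1 · PE1,2: acc=0; fwd→0 fwd↓0
  step 2 · PE0,2: acc=27; fwd→3 fwd↓27
  step 2 · PE1,1: acc=85; fwd→8 fwd↓85
  step 2 · PE1,2: acc=0; fwd→0 fwd↓0
  step 3 · PE0,2: acc=81; fwd→9 fwd↓81
  step 3 · PE1,1: acc=111; fwd→6 fwd↓111
  step 3 · PE1,2: acc=35; fwd→8 fwd↓35
  step 4 · PE0,2: acc=27; fwd→3 fwd↓27
  step 4 · PE1,1: acc=37; fwd→2 fwd↓37
  step 4 · PE1,2: acc=87; fwd→6 fwd↓87
  step 5 · PE0,2: acc=0; fwd→0 fwd↓0
  step 5 · PE1,1: acc=0; fwd→0 fwd↓0
  step 5 · PE1,2: acc=29; fwd→2 fwd↓29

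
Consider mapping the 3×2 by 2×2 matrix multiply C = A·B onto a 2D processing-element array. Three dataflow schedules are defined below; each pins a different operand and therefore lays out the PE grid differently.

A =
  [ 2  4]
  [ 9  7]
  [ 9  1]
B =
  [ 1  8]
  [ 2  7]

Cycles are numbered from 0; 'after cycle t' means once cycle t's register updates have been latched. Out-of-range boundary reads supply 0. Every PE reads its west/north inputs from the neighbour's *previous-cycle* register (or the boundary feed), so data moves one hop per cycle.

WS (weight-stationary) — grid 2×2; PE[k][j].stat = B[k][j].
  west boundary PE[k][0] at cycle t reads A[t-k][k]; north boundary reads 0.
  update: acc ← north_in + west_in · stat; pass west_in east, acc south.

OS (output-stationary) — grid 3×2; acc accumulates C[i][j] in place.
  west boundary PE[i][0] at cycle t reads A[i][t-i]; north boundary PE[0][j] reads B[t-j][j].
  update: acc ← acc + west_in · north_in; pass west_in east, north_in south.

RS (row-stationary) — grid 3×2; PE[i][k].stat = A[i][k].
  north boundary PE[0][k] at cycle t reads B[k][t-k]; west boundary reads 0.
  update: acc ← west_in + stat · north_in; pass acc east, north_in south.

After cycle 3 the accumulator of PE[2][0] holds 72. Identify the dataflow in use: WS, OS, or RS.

— WS: 2×2 array has no PE[2][0].
— OS: 3×2; PE[2][0] trace:
  cycle 0: PE[2][0] → acc 0, east 0, south 0
  cycle 1: PE[2][0] → acc 0, east 0, south 0
  cycle 2: PE[2][0] → acc 9, east 9, south 1
  cycle 3: PE[2][0] → acc 11, east 1, south 2
— RS: 3×2; PE[2][0] trace:
  cycle 0: PE[2][0] → acc 0, east 0, south 0
  cycle 1: PE[2][0] → acc 0, east 0, south 0
  cycle 2: PE[2][0] → acc 9, east 9, south 1
  cycle 3: PE[2][0] → acc 72, east 72, south 8

dataflow = RS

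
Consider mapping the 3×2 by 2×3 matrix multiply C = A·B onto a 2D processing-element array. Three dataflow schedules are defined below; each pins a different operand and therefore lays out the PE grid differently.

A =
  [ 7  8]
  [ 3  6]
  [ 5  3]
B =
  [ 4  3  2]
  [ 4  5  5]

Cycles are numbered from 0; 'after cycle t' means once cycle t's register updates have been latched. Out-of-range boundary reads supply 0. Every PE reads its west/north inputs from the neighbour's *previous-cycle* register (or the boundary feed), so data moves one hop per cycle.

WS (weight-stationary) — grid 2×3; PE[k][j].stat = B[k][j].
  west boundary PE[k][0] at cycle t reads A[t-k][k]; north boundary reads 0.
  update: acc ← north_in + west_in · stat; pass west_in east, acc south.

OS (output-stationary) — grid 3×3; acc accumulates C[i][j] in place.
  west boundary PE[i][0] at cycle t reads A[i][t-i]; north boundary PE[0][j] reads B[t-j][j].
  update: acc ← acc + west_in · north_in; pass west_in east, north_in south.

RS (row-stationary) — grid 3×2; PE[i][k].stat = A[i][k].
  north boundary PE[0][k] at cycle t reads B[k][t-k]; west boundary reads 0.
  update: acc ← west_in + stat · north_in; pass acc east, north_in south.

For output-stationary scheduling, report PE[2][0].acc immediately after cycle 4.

PE[2][0].acc = 32

Tracing OS — 3×3 array, target PE[2][0]:
  c0 r1c0: 0 / 0 / 0
  c0 r2c0: 0 / 0 / 0
  c1 r1c0: 12 / 3 / 4
  c1 r2c0: 0 / 0 / 0
  c2 r1c0: 36 / 6 / 4
  c2 r2c0: 20 / 5 / 4
  c3 r1c0: 36 / 0 / 0
  c3 r2c0: 32 / 3 / 4
  c4 r1c0: 36 / 0 / 0
  c4 r2c0: 32 / 0 / 0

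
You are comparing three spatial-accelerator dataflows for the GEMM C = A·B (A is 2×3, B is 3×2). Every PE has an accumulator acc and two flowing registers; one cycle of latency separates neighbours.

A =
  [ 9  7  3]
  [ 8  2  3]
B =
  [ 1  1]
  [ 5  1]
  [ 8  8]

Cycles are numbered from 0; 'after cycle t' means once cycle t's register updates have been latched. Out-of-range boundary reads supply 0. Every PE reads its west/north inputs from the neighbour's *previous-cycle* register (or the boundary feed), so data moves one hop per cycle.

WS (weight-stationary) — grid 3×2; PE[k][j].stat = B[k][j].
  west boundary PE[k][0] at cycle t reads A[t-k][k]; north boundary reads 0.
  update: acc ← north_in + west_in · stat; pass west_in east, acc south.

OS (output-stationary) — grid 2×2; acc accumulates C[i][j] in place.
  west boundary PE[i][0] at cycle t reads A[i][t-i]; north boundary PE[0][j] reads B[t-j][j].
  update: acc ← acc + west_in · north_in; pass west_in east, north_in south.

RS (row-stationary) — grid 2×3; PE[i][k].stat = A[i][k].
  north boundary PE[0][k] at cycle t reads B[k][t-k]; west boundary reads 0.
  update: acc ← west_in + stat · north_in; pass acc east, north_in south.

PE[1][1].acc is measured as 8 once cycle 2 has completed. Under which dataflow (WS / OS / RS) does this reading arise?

WS [3×2] PE[1][1] across cycles:
  step 0 · PE1,1: acc=0; fwd→0 fwd↓0
  step 1 · PE1,1: acc=0; fwd→0 fwd↓0
  step 2 · PE1,1: acc=16; fwd→7 fwd↓16
OS [2×2] PE[1][1] across cycles:
  step 0 · PE1,1: acc=0; fwd→0 fwd↓0
  step 1 · PE1,1: acc=0; fwd→0 fwd↓0
  step 2 · PE1,1: acc=8; fwd→8 fwd↓1
RS [2×3] PE[1][1] across cycles:
  step 0 · PE1,1: acc=0; fwd→0 fwd↓0
  step 1 · PE1,1: acc=0; fwd→0 fwd↓0
  step 2 · PE1,1: acc=18; fwd→18 fwd↓5

dataflow = OS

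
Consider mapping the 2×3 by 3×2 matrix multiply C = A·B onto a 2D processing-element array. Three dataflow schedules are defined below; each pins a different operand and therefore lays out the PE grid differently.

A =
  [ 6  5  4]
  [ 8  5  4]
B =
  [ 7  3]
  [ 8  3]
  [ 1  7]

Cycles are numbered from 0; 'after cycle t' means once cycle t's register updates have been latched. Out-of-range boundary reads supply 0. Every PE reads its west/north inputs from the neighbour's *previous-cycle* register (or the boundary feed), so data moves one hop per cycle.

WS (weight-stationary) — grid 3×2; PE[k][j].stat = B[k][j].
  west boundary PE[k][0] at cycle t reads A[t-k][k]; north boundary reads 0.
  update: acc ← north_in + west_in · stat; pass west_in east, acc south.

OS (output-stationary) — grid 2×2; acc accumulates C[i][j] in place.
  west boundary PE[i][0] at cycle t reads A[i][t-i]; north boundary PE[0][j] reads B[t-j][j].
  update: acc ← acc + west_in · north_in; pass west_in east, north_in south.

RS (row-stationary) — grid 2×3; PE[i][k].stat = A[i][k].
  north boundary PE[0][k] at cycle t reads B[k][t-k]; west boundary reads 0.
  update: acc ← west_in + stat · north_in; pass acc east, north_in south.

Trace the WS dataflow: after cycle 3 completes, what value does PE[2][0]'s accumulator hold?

PE[2][0].acc = 100

WS 3×2: PE[2][0] cycle-by-cycle (with neighbour feeds):
  @0  [1,0]  acc 0  |  →0  ↓0
  @0  [2,0]  acc 0  |  →0  ↓0
  @1  [1,0]  acc 82  |  →5  ↓82
  @1  [2,0]  acc 0  |  →0  ↓0
  @2  [1,0]  acc 96  |  →5  ↓96
  @2  [2,0]  acc 86  |  →4  ↓86
  @3  [1,0]  acc 0  |  →0  ↓0
  @3  [2,0]  acc 100  |  →4  ↓100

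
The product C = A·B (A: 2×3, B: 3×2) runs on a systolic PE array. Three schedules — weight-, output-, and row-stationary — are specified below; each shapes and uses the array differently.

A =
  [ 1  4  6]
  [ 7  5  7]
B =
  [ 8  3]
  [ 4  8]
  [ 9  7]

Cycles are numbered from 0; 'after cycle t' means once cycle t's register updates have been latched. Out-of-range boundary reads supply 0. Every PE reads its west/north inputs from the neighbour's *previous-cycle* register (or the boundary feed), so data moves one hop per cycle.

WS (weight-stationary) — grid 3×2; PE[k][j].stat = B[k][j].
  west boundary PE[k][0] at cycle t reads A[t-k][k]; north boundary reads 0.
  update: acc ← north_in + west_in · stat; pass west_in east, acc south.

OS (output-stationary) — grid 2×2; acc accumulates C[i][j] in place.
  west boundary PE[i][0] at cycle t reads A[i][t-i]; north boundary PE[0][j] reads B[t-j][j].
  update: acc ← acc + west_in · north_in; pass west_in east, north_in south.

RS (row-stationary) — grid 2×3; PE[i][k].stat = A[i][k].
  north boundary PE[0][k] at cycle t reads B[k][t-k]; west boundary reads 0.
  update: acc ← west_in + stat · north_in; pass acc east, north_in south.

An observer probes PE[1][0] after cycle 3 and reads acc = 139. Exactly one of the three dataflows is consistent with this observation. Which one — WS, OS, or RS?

Under WS (3×2), PE[1][0]:
  t=0 PE[1][0]: acc=0 h=0 v=0
  t=1 PE[1][0]: acc=24 h=4 v=24
  t=2 PE[1][0]: acc=76 h=5 v=76
  t=3 PE[1][0]: acc=0 h=0 v=0
Under OS (2×2), PE[1][0]:
  t=0 PE[1][0]: acc=0 h=0 v=0
  t=1 PE[1][0]: acc=56 h=7 v=8
  t=2 PE[1][0]: acc=76 h=5 v=4
  t=3 PE[1][0]: acc=139 h=7 v=9
Under RS (2×3), PE[1][0]:
  t=0 PE[1][0]: acc=0 h=0 v=0
  t=1 PE[1][0]: acc=56 h=56 v=8
  t=2 PE[1][0]: acc=21 h=21 v=3
  t=3 PE[1][0]: acc=0 h=0 v=0

dataflow = OS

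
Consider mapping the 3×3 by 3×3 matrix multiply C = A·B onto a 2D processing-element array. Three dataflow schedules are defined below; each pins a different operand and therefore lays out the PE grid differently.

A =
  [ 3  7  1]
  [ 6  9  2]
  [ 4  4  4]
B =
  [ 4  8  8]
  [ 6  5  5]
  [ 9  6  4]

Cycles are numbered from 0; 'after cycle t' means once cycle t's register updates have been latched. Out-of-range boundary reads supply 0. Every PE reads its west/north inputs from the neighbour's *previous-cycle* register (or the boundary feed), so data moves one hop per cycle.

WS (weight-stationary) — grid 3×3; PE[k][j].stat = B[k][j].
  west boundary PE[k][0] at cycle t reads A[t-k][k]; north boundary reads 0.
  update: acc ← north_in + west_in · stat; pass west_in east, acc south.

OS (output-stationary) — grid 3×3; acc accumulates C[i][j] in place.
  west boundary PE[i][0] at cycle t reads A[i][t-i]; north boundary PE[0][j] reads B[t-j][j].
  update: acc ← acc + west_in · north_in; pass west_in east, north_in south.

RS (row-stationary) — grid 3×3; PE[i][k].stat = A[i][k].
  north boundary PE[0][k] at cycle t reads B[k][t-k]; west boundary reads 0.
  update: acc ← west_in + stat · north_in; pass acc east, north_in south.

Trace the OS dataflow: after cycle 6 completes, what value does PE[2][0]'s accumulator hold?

PE[2][0].acc = 76

OS on a 3×3 grid — tracing PE[2][0] and its feeders:
  step 0 · PE1,0: acc=0; fwd→0 fwd↓0
  step 0 · PE2,0: acc=0; fwd→0 fwd↓0
  step 1 · PE1,0: acc=24; fwd→6 fwd↓4
  step 1 · PE2,0: acc=0; fwd→0 fwd↓0
  step 2 · PE1,0: acc=78; fwd→9 fwd↓6
  step 2 · PE2,0: acc=16; fwd→4 fwd↓4
  step 3 · PE1,0: acc=96; fwd→2 fwd↓9
  step 3 · PE2,0: acc=40; fwd→4 fwd↓6
  step 4 · PE1,0: acc=96; fwd→0 fwd↓0
  step 4 · PE2,0: acc=76; fwd→4 fwd↓9
  step 5 · PE1,0: acc=96; fwd→0 fwd↓0
  step 5 · PE2,0: acc=76; fwd→0 fwd↓0
  step 6 · PE1,0: acc=96; fwd→0 fwd↓0
  step 6 · PE2,0: acc=76; fwd→0 fwd↓0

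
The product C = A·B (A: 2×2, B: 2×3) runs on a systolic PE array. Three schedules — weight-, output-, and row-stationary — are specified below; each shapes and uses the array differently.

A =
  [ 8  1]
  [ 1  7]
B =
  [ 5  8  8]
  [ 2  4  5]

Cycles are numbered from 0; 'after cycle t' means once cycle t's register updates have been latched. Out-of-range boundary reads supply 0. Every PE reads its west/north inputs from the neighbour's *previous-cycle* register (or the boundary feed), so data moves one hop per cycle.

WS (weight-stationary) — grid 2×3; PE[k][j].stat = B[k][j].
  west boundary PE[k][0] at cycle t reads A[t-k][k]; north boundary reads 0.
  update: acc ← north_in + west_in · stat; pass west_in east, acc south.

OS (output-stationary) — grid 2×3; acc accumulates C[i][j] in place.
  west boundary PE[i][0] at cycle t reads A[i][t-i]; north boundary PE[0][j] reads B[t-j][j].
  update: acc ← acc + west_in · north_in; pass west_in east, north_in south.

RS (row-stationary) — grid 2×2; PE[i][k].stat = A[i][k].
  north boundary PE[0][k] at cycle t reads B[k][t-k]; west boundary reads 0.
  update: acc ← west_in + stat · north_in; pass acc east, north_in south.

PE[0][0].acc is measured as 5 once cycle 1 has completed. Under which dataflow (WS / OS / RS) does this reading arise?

dataflow = WS

WS (2×3 grid), PE[0][0]:
  cycle 0: PE[0][0] → acc 40, east 8, south 40
  cycle 1: PE[0][0] → acc 5, east 1, south 5
OS (2×3 grid), PE[0][0]:
  cycle 0: PE[0][0] → acc 40, east 8, south 5
  cycle 1: PE[0][0] → acc 42, east 1, south 2
RS (2×2 grid), PE[0][0]:
  cycle 0: PE[0][0] → acc 40, east 40, south 5
  cycle 1: PE[0][0] → acc 64, east 64, south 8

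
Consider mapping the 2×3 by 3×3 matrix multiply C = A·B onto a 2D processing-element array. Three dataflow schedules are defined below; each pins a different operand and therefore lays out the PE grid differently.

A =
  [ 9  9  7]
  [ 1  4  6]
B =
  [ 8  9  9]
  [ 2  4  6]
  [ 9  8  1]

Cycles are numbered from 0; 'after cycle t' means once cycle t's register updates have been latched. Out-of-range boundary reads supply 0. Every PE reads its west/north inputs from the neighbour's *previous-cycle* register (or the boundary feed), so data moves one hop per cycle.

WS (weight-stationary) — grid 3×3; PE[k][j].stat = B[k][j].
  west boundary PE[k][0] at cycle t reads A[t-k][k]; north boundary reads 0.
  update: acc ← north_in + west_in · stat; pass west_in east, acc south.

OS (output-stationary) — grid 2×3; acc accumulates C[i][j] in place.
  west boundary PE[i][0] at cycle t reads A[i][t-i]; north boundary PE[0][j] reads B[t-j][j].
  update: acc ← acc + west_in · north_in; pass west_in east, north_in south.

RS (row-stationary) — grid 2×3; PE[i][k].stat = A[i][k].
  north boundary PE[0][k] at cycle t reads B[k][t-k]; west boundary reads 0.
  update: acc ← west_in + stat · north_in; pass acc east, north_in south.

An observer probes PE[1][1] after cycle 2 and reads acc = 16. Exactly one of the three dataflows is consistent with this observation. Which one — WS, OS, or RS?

— WS: 3×3; PE[1][1] trace:
  [0] (1,1) acc=0 (h:0 v:0)
  [1] (1,1) acc=0 (h:0 v:0)
  [2] (1,1) acc=117 (h:9 v:117)
— OS: 2×3; PE[1][1] trace:
  [0] (1,1) acc=0 (h:0 v:0)
  [1] (1,1) acc=0 (h:0 v:0)
  [2] (1,1) acc=9 (h:1 v:9)
— RS: 2×3; PE[1][1] trace:
  [0] (1,1) acc=0 (h:0 v:0)
  [1] (1,1) acc=0 (h:0 v:0)
  [2] (1,1) acc=16 (h:16 v:2)

dataflow = RS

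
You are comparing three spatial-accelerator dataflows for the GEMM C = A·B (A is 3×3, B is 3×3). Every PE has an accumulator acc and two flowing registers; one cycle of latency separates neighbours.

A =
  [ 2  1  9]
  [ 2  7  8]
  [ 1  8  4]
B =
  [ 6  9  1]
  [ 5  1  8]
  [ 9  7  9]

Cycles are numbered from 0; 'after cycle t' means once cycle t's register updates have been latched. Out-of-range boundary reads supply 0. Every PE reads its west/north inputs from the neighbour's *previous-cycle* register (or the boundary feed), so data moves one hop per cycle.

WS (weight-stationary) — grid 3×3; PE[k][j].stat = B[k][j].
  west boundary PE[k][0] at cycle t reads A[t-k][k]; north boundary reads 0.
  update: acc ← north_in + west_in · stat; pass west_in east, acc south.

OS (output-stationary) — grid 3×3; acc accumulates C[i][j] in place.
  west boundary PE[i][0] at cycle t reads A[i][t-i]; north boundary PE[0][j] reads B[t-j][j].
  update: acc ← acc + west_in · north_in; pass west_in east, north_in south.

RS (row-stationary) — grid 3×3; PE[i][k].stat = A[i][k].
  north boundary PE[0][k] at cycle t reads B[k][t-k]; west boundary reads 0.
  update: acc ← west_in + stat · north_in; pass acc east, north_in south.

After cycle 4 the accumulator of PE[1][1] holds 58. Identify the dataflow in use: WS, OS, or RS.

dataflow = RS

— WS: 3×3; PE[1][1] trace:
  t=0 PE[1][1]: acc=0 h=0 v=0
  t=1 PE[1][1]: acc=0 h=0 v=0
  t=2 PE[1][1]: acc=19 h=1 v=19
  t=3 PE[1][1]: acc=25 h=7 v=25
  t=4 PE[1][1]: acc=17 h=8 v=17
— OS: 3×3; PE[1][1] trace:
  t=0 PE[1][1]: acc=0 h=0 v=0
  t=1 PE[1][1]: acc=0 h=0 v=0
  t=2 PE[1][1]: acc=18 h=2 v=9
  t=3 PE[1][1]: acc=25 h=7 v=1
  t=4 PE[1][1]: acc=81 h=8 v=7
— RS: 3×3; PE[1][1] trace:
  t=0 PE[1][1]: acc=0 h=0 v=0
  t=1 PE[1][1]: acc=0 h=0 v=0
  t=2 PE[1][1]: acc=47 h=47 v=5
  t=3 PE[1][1]: acc=25 h=25 v=1
  t=4 PE[1][1]: acc=58 h=58 v=8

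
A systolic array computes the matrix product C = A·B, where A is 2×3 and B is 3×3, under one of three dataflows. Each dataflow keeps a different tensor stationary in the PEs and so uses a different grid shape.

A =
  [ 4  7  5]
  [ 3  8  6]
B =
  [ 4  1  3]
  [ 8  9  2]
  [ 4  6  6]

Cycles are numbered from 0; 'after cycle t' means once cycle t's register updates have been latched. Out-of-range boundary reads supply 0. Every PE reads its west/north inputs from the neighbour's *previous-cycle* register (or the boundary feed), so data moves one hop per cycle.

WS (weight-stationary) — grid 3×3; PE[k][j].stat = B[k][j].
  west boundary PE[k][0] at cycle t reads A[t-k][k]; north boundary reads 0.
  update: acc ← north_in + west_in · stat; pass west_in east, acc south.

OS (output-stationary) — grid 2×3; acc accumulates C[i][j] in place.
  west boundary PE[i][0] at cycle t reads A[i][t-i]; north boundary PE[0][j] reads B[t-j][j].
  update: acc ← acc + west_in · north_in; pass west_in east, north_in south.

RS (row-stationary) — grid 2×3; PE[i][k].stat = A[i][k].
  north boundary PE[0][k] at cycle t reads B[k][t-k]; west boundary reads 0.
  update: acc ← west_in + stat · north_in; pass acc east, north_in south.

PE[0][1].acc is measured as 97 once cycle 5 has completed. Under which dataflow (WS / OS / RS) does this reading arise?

Under WS (3×3), PE[0][1]:
  t=0 PE[0][1]: acc=0 h=0 v=0
  t=1 PE[0][1]: acc=4 h=4 v=4
  t=2 PE[0][1]: acc=3 h=3 v=3
  t=3 PE[0][1]: acc=0 h=0 v=0
  t=4 PE[0][1]: acc=0 h=0 v=0
  t=5 PE[0][1]: acc=0 h=0 v=0
Under OS (2×3), PE[0][1]:
  t=0 PE[0][1]: acc=0 h=0 v=0
  t=1 PE[0][1]: acc=4 h=4 v=1
  t=2 PE[0][1]: acc=67 h=7 v=9
  t=3 PE[0][1]: acc=97 h=5 v=6
  t=4 PE[0][1]: acc=97 h=0 v=0
  t=5 PE[0][1]: acc=97 h=0 v=0
Under RS (2×3), PE[0][1]:
  t=0 PE[0][1]: acc=0 h=0 v=0
  t=1 PE[0][1]: acc=72 h=72 v=8
  t=2 PE[0][1]: acc=67 h=67 v=9
  t=3 PE[0][1]: acc=26 h=26 v=2
  t=4 PE[0][1]: acc=0 h=0 v=0
  t=5 PE[0][1]: acc=0 h=0 v=0

dataflow = OS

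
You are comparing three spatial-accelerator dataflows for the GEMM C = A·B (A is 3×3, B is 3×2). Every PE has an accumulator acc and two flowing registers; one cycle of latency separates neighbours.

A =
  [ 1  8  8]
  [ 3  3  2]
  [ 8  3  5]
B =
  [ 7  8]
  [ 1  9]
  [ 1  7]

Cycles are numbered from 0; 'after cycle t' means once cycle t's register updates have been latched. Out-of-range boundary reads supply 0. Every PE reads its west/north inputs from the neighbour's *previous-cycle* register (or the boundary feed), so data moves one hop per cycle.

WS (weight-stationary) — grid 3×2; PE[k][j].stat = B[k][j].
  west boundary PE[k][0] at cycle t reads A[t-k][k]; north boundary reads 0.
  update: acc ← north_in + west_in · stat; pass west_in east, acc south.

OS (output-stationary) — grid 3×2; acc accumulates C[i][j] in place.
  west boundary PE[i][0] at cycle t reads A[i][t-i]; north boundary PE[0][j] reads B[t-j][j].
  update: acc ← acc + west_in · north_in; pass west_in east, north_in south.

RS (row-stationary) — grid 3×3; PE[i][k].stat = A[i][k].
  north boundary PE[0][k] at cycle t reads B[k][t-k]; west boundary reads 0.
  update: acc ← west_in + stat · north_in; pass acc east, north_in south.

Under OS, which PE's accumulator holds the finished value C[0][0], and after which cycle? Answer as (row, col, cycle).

(row, col, cycle) = (0, 0, 2)

OS — PE[0][0] is where C[0][0] collects:
  after 0 — PE[0][0] acc=7, pass-E 1, pass-S 7
  after 1 — PE[0][0] acc=15, pass-E 8, pass-S 1
  after 2 — PE[0][0] acc=23, pass-E 8, pass-S 1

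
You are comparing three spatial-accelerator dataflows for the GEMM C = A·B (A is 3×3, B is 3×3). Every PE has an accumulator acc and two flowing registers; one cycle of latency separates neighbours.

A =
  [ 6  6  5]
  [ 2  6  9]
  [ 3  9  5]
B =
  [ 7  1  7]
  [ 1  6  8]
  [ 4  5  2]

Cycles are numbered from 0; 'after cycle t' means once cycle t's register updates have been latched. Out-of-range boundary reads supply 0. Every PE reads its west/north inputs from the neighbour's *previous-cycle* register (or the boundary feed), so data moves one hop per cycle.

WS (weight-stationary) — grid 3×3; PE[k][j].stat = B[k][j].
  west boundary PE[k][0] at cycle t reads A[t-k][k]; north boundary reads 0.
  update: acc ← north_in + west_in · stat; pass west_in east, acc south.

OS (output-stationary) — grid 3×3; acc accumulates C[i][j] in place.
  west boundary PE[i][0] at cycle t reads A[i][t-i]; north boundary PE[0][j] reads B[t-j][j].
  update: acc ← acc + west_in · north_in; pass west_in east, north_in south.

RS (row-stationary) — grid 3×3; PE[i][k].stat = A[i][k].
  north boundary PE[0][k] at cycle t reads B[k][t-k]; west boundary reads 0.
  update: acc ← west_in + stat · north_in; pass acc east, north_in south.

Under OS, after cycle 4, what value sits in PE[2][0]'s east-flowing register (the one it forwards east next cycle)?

Tracing OS — 3×3 array, target PE[2][0]:
  t=0 PE[1][0]: acc=0 h=0 v=0
  t=0 PE[2][0]: acc=0 h=0 v=0
  t=1 PE[1][0]: acc=14 h=2 v=7
  t=1 PE[2][0]: acc=0 h=0 v=0
  t=2 PE[1][0]: acc=20 h=6 v=1
  t=2 PE[2][0]: acc=21 h=3 v=7
  t=3 PE[1][0]: acc=56 h=9 v=4
  t=3 PE[2][0]: acc=30 h=9 v=1
  t=4 PE[1][0]: acc=56 h=0 v=0
  t=4 PE[2][0]: acc=50 h=5 v=4

register = 5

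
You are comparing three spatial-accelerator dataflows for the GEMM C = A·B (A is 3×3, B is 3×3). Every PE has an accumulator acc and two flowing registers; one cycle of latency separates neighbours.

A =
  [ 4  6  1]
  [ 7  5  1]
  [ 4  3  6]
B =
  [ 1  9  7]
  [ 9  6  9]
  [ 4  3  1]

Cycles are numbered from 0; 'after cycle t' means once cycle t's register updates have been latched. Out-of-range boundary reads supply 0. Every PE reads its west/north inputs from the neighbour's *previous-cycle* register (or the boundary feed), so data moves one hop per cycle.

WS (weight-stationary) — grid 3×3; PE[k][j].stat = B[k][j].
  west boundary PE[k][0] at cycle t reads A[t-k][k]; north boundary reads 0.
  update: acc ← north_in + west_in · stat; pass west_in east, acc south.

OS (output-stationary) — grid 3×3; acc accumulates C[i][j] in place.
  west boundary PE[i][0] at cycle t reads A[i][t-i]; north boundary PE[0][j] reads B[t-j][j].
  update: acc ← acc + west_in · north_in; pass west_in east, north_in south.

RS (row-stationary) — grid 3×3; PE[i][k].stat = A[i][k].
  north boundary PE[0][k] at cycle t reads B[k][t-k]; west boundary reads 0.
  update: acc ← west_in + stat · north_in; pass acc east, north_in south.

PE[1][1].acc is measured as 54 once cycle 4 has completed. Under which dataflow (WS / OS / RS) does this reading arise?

WS (3×3 grid), PE[1][1]:
  [0] (1,1) acc=0 (h:0 v:0)
  [1] (1,1) acc=0 (h:0 v:0)
  [2] (1,1) acc=72 (h:6 v:72)
  [3] (1,1) acc=93 (h:5 v:93)
  [4] (1,1) acc=54 (h:3 v:54)
OS (3×3 grid), PE[1][1]:
  [0] (1,1) acc=0 (h:0 v:0)
  [1] (1,1) acc=0 (h:0 v:0)
  [2] (1,1) acc=63 (h:7 v:9)
  [3] (1,1) acc=93 (h:5 v:6)
  [4] (1,1) acc=96 (h:1 v:3)
RS (3×3 grid), PE[1][1]:
  [0] (1,1) acc=0 (h:0 v:0)
  [1] (1,1) acc=0 (h:0 v:0)
  [2] (1,1) acc=52 (h:52 v:9)
  [3] (1,1) acc=93 (h:93 v:6)
  [4] (1,1) acc=94 (h:94 v:9)

dataflow = WS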